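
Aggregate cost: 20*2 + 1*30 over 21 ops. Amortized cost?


Formula: Amortized cost = Total cost / Operations
Total cost = (20 * 2) + (1 * 30)
Total cost = 40 + 30 = 70
Amortized = 70 / 21 = 3.3333

3.3333


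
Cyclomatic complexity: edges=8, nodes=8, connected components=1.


Formula: V(G) = E - N + 2P
V(G) = 8 - 8 + 2*1
V(G) = 0 + 2
V(G) = 2

2


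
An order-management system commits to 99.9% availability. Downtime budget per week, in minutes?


Formula: allowed downtime = period * (100 - SLA) / 100
Period (week) = 10080 minutes
Unavailability fraction = (100 - 99.9) / 100
Allowed downtime = 10080 * (100 - 99.9) / 100
Allowed downtime = 10.08 minutes

10.08 minutes


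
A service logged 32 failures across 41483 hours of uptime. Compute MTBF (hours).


Formula: MTBF = Total operating time / Number of failures
MTBF = 41483 / 32
MTBF = 1296.34 hours

1296.34 hours


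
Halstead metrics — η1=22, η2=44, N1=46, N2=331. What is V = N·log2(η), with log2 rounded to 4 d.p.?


Formula: V = N * log2(η), where N = N1 + N2 and η = η1 + η2
η = 22 + 44 = 66
N = 46 + 331 = 377
log2(66) ≈ 6.0444
V = 377 * 6.0444 = 2278.74

2278.74


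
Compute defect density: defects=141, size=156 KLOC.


Defect density = defects / KLOC
Defect density = 141 / 156
Defect density = 0.904 defects/KLOC

0.904 defects/KLOC


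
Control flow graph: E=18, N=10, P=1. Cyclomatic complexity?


Formula: V(G) = E - N + 2P
V(G) = 18 - 10 + 2*1
V(G) = 8 + 2
V(G) = 10

10


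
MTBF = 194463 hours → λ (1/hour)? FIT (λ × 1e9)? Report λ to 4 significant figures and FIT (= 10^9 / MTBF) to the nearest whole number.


Formula: λ = 1 / MTBF; FIT = λ × 1e9 = 1e9 / MTBF
λ = 1 / 194463 ≈ 5.142e-06 failures/hour
FIT = 1e9 / 194463 ≈ 5142 failures per 1e9 hours (nearest whole number)

λ = 5.142e-06 /h, FIT = 5142


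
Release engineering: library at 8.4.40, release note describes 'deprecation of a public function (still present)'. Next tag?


Current: 8.4.40
Change category: 'deprecation of a public function (still present)' → minor bump
SemVer rule: minor bump → increment MINOR, reset PATCH to 0 (MAJOR unchanged)
New: 8.5.0

8.5.0


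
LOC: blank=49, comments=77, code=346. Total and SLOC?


Total LOC = blank + comment + code
Total LOC = 49 + 77 + 346 = 472
SLOC (source only) = code = 346

Total LOC: 472, SLOC: 346


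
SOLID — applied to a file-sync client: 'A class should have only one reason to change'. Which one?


This describes the Single Responsibility Principle (SRP)

Single Responsibility Principle (SRP)


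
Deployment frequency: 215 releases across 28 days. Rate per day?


Formula: deployments per day = releases / days
= 215 / 28
= 7.679 deploys/day
(equivalently, 53.75 deploys/week)

7.679 deploys/day


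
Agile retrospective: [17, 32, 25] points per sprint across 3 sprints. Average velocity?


Formula: Avg velocity = Total points / Number of sprints
Points: [17, 32, 25]
Sum = 17 + 32 + 25 = 74
Avg velocity = 74 / 3 = 24.67 points/sprint

24.67 points/sprint


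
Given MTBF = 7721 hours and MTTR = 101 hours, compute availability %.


Availability = MTBF / (MTBF + MTTR)
Availability = 7721 / (7721 + 101)
Availability = 7721 / 7822
Availability = 98.7088%

98.7088%


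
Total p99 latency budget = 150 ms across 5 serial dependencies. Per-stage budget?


Formula: per_stage = total_budget / stages
per_stage = 150 / 5
per_stage = 30.0 ms

30.0 ms


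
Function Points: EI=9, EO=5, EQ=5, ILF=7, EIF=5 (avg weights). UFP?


UFP = EI*4 + EO*5 + EQ*4 + ILF*10 + EIF*7
UFP = 9*4 + 5*5 + 5*4 + 7*10 + 5*7
UFP = 36 + 25 + 20 + 70 + 35
UFP = 186

186


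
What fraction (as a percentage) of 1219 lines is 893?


Coverage = covered / total * 100
Coverage = 893 / 1219 * 100
Coverage = 73.26%

73.26%


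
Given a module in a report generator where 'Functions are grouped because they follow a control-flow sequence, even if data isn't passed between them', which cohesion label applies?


Reasoning: Grouped by order of execution within a routine, not by data flow
Type: Procedural cohesion

Procedural cohesion


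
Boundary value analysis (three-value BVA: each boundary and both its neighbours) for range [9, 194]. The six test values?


Range: [9, 194]
Boundaries: just below min, min, min+1, max-1, max, just above max
Values: [8, 9, 10, 193, 194, 195]

[8, 9, 10, 193, 194, 195]


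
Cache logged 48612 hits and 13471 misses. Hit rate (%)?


Formula: hit rate = hits / (hits + misses) * 100
hit rate = 48612 / (48612 + 13471) * 100
hit rate = 48612 / 62083 * 100
hit rate = 78.3%

78.3%


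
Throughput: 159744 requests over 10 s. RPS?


Formula: throughput = requests / seconds
throughput = 159744 / 10
throughput = 15974.4 requests/second

15974.4 requests/second


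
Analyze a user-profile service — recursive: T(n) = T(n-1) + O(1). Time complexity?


Reasoning: linear recursion with constant work per frame
Complexity: O(n)

O(n)


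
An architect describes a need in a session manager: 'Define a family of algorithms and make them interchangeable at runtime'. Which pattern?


This matches the Strategy pattern

Strategy


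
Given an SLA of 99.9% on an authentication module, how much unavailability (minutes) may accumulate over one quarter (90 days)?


Formula: allowed downtime = period * (100 - SLA) / 100
Period (quarter (90 days)) = 129600 minutes
Unavailability fraction = (100 - 99.9) / 100
Allowed downtime = 129600 * (100 - 99.9) / 100
Allowed downtime = 129.6 minutes

129.6 minutes


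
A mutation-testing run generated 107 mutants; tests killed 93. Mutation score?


Mutation score = killed / total * 100
Mutation score = 93 / 107 * 100
Mutation score = 86.92%

86.92%


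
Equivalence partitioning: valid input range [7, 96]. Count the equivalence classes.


Valid range: [7, 96]
Class 1: x < 7 — invalid
Class 2: 7 ≤ x ≤ 96 — valid
Class 3: x > 96 — invalid
Total equivalence classes: 3

3 equivalence classes


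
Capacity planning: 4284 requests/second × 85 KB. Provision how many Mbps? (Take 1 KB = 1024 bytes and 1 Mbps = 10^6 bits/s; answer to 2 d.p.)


Formula: Mbps = payload_bytes * RPS * 8 / 1e6
Payload per request = 85 KB = 85 * 1024 = 87040 bytes
Total bytes/sec = 87040 * 4284 = 372879360
Total bits/sec = 372879360 * 8 = 2983034880
Mbps = 2983034880 / 1e6 = 2983.03

2983.03 Mbps


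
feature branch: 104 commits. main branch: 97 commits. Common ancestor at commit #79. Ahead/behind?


Common ancestor: commit #79
feature commits after divergence: 104 - 79 = 25
main commits after divergence: 97 - 79 = 18
feature is 25 commits ahead of main
main is 18 commits ahead of feature

feature ahead: 25, main ahead: 18


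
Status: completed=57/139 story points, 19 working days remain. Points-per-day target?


Formula: Required rate = Remaining points / Days left
Remaining = 139 - 57 = 82 points
Required rate = 82 / 19 = 4.32 points/day

4.32 points/day


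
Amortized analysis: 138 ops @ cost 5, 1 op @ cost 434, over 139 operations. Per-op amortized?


Formula: Amortized cost = Total cost / Operations
Total cost = (138 * 5) + (1 * 434)
Total cost = 690 + 434 = 1124
Amortized = 1124 / 139 = 8.0863

8.0863


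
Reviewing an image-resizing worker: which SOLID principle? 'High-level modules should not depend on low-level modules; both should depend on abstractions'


This describes the Dependency Inversion Principle (DIP)

Dependency Inversion Principle (DIP)


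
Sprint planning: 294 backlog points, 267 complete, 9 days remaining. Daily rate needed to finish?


Formula: Required rate = Remaining points / Days left
Remaining = 294 - 267 = 27 points
Required rate = 27 / 9 = 3.0 points/day

3.0 points/day


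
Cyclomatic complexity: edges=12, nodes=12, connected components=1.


Formula: V(G) = E - N + 2P
V(G) = 12 - 12 + 2*1
V(G) = 0 + 2
V(G) = 2

2


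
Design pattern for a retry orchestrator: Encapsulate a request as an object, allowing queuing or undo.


This matches the Command pattern

Command


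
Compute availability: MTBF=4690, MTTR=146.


Availability = MTBF / (MTBF + MTTR)
Availability = 4690 / (4690 + 146)
Availability = 4690 / 4836
Availability = 96.981%

96.981%


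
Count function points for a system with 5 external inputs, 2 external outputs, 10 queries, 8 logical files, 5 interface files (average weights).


UFP = EI*4 + EO*5 + EQ*4 + ILF*10 + EIF*7
UFP = 5*4 + 2*5 + 10*4 + 8*10 + 5*7
UFP = 20 + 10 + 40 + 80 + 35
UFP = 185

185


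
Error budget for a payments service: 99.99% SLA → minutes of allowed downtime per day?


Formula: allowed downtime = period * (100 - SLA) / 100
Period (day) = 1440 minutes
Unavailability fraction = (100 - 99.99) / 100
Allowed downtime = 1440 * (100 - 99.99) / 100
Allowed downtime = 0.144 minutes

0.144 minutes


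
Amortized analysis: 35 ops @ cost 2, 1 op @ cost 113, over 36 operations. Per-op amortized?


Formula: Amortized cost = Total cost / Operations
Total cost = (35 * 2) + (1 * 113)
Total cost = 70 + 113 = 183
Amortized = 183 / 36 = 5.0833

5.0833


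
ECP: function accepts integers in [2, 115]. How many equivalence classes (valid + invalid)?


Valid range: [2, 115]
Class 1: x < 2 — invalid
Class 2: 2 ≤ x ≤ 115 — valid
Class 3: x > 115 — invalid
Total equivalence classes: 3

3 equivalence classes


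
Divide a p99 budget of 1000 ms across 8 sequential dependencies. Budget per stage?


Formula: per_stage = total_budget / stages
per_stage = 1000 / 8
per_stage = 125.0 ms

125.0 ms


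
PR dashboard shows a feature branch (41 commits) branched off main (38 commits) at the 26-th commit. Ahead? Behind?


Common ancestor: commit #26
feature commits after divergence: 41 - 26 = 15
main commits after divergence: 38 - 26 = 12
feature is 15 commits ahead of main
main is 12 commits ahead of feature

feature ahead: 15, main ahead: 12


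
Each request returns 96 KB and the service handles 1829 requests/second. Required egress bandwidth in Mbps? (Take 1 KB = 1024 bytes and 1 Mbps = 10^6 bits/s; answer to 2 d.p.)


Formula: Mbps = payload_bytes * RPS * 8 / 1e6
Payload per request = 96 KB = 96 * 1024 = 98304 bytes
Total bytes/sec = 98304 * 1829 = 179798016
Total bits/sec = 179798016 * 8 = 1438384128
Mbps = 1438384128 / 1e6 = 1438.38

1438.38 Mbps


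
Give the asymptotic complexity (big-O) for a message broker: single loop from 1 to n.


Reasoning: one pass through n items
Complexity: O(n)

O(n)


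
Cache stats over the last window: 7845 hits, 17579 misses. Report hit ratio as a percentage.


Formula: hit rate = hits / (hits + misses) * 100
hit rate = 7845 / (7845 + 17579) * 100
hit rate = 7845 / 25424 * 100
hit rate = 30.86%

30.86%


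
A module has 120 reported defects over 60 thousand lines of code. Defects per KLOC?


Defect density = defects / KLOC
Defect density = 120 / 60
Defect density = 2.0 defects/KLOC

2.0 defects/KLOC


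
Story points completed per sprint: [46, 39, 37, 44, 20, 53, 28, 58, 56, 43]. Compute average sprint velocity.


Formula: Avg velocity = Total points / Number of sprints
Points: [46, 39, 37, 44, 20, 53, 28, 58, 56, 43]
Sum = 46 + 39 + 37 + 44 + 20 + 53 + 28 + 58 + 56 + 43 = 424
Avg velocity = 424 / 10 = 42.4 points/sprint

42.4 points/sprint


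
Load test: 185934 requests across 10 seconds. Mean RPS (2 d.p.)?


Formula: throughput = requests / seconds
throughput = 185934 / 10
throughput = 18593.4 requests/second

18593.4 requests/second


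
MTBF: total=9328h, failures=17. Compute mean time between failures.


Formula: MTBF = Total operating time / Number of failures
MTBF = 9328 / 17
MTBF = 548.71 hours

548.71 hours


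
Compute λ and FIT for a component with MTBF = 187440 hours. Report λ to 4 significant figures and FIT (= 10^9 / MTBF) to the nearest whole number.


Formula: λ = 1 / MTBF; FIT = λ × 1e9 = 1e9 / MTBF
λ = 1 / 187440 ≈ 5.335e-06 failures/hour
FIT = 1e9 / 187440 ≈ 5335 failures per 1e9 hours (nearest whole number)

λ = 5.335e-06 /h, FIT = 5335


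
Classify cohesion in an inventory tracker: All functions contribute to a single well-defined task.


Reasoning: Best: single purpose
Type: Functional cohesion

Functional cohesion


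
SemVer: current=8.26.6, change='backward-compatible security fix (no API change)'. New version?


Current: 8.26.6
Change category: 'backward-compatible security fix (no API change)' → patch bump
SemVer rule: patch bump → increment PATCH (MAJOR and MINOR unchanged)
New: 8.26.7

8.26.7


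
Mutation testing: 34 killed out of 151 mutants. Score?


Mutation score = killed / total * 100
Mutation score = 34 / 151 * 100
Mutation score = 22.52%

22.52%


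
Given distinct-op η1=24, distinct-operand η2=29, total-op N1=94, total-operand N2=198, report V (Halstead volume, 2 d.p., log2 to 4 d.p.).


Formula: V = N * log2(η), where N = N1 + N2 and η = η1 + η2
η = 24 + 29 = 53
N = 94 + 198 = 292
log2(53) ≈ 5.7279
V = 292 * 5.7279 = 1672.55

1672.55


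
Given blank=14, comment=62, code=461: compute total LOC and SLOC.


Total LOC = blank + comment + code
Total LOC = 14 + 62 + 461 = 537
SLOC (source only) = code = 461

Total LOC: 537, SLOC: 461


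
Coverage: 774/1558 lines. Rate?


Coverage = covered / total * 100
Coverage = 774 / 1558 * 100
Coverage = 49.68%

49.68%


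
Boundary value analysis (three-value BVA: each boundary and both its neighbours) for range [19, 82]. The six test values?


Range: [19, 82]
Boundaries: just below min, min, min+1, max-1, max, just above max
Values: [18, 19, 20, 81, 82, 83]

[18, 19, 20, 81, 82, 83]


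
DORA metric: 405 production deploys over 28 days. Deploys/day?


Formula: deployments per day = releases / days
= 405 / 28
= 14.464 deploys/day
(equivalently, 101.25 deploys/week)

14.464 deploys/day


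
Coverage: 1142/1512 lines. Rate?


Coverage = covered / total * 100
Coverage = 1142 / 1512 * 100
Coverage = 75.53%

75.53%


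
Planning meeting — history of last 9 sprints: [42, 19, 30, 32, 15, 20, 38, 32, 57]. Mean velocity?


Formula: Avg velocity = Total points / Number of sprints
Points: [42, 19, 30, 32, 15, 20, 38, 32, 57]
Sum = 42 + 19 + 30 + 32 + 15 + 20 + 38 + 32 + 57 = 285
Avg velocity = 285 / 9 = 31.67 points/sprint

31.67 points/sprint


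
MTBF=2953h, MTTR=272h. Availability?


Availability = MTBF / (MTBF + MTTR)
Availability = 2953 / (2953 + 272)
Availability = 2953 / 3225
Availability = 91.5659%

91.5659%


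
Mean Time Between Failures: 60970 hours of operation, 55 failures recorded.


Formula: MTBF = Total operating time / Number of failures
MTBF = 60970 / 55
MTBF = 1108.55 hours

1108.55 hours


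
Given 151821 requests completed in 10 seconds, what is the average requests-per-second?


Formula: throughput = requests / seconds
throughput = 151821 / 10
throughput = 15182.1 requests/second

15182.1 requests/second


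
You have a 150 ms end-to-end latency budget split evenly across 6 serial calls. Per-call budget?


Formula: per_stage = total_budget / stages
per_stage = 150 / 6
per_stage = 25.0 ms

25.0 ms


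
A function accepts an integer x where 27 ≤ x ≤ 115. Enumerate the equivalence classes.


Valid range: [27, 115]
Class 1: x < 27 — invalid
Class 2: 27 ≤ x ≤ 115 — valid
Class 3: x > 115 — invalid
Total equivalence classes: 3

3 equivalence classes


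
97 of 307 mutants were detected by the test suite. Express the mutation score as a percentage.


Mutation score = killed / total * 100
Mutation score = 97 / 307 * 100
Mutation score = 31.6%

31.6%


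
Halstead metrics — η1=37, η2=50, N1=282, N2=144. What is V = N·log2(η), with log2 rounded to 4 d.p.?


Formula: V = N * log2(η), where N = N1 + N2 and η = η1 + η2
η = 37 + 50 = 87
N = 282 + 144 = 426
log2(87) ≈ 6.4429
V = 426 * 6.4429 = 2744.68

2744.68


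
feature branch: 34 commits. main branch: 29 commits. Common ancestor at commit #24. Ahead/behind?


Common ancestor: commit #24
feature commits after divergence: 34 - 24 = 10
main commits after divergence: 29 - 24 = 5
feature is 10 commits ahead of main
main is 5 commits ahead of feature

feature ahead: 10, main ahead: 5


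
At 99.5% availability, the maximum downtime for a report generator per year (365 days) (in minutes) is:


Formula: allowed downtime = period * (100 - SLA) / 100
Period (year (365 days)) = 525600 minutes
Unavailability fraction = (100 - 99.5) / 100
Allowed downtime = 525600 * (100 - 99.5) / 100
Allowed downtime = 2628.0 minutes

2628.0 minutes


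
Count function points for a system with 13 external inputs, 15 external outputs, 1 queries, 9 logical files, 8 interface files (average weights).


UFP = EI*4 + EO*5 + EQ*4 + ILF*10 + EIF*7
UFP = 13*4 + 15*5 + 1*4 + 9*10 + 8*7
UFP = 52 + 75 + 4 + 90 + 56
UFP = 277

277


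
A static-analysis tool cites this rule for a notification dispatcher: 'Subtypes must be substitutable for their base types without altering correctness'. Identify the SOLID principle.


This describes the Liskov Substitution Principle (LSP)

Liskov Substitution Principle (LSP)


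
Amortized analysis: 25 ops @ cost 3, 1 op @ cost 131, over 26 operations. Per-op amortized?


Formula: Amortized cost = Total cost / Operations
Total cost = (25 * 3) + (1 * 131)
Total cost = 75 + 131 = 206
Amortized = 206 / 26 = 7.9231

7.9231


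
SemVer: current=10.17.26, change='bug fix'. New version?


Current: 10.17.26
Change category: 'bug fix' → patch bump
SemVer rule: patch bump → increment PATCH (MAJOR and MINOR unchanged)
New: 10.17.27

10.17.27


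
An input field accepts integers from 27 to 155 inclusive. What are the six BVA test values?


Range: [27, 155]
Boundaries: just below min, min, min+1, max-1, max, just above max
Values: [26, 27, 28, 154, 155, 156]

[26, 27, 28, 154, 155, 156]


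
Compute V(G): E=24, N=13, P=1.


Formula: V(G) = E - N + 2P
V(G) = 24 - 13 + 2*1
V(G) = 11 + 2
V(G) = 13

13


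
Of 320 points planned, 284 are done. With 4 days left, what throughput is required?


Formula: Required rate = Remaining points / Days left
Remaining = 320 - 284 = 36 points
Required rate = 36 / 4 = 9.0 points/day

9.0 points/day


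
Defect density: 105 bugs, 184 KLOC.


Defect density = defects / KLOC
Defect density = 105 / 184
Defect density = 0.571 defects/KLOC

0.571 defects/KLOC


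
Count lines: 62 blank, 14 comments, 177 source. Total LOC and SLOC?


Total LOC = blank + comment + code
Total LOC = 62 + 14 + 177 = 253
SLOC (source only) = code = 177

Total LOC: 253, SLOC: 177


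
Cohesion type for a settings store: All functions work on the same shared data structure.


Reasoning: Functions share data
Type: Communicational cohesion

Communicational cohesion


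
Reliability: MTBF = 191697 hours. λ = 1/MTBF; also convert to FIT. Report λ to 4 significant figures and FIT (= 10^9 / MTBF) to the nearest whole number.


Formula: λ = 1 / MTBF; FIT = λ × 1e9 = 1e9 / MTBF
λ = 1 / 191697 ≈ 5.217e-06 failures/hour
FIT = 1e9 / 191697 ≈ 5217 failures per 1e9 hours (nearest whole number)

λ = 5.217e-06 /h, FIT = 5217


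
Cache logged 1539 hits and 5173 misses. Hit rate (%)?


Formula: hit rate = hits / (hits + misses) * 100
hit rate = 1539 / (1539 + 5173) * 100
hit rate = 1539 / 6712 * 100
hit rate = 22.93%

22.93%


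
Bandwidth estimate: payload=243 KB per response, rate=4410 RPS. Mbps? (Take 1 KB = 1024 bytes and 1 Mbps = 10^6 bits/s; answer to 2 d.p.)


Formula: Mbps = payload_bytes * RPS * 8 / 1e6
Payload per request = 243 KB = 243 * 1024 = 248832 bytes
Total bytes/sec = 248832 * 4410 = 1097349120
Total bits/sec = 1097349120 * 8 = 8778792960
Mbps = 8778792960 / 1e6 = 8778.79

8778.79 Mbps


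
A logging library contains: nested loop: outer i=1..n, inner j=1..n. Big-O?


Reasoning: n iterations times n iterations
Complexity: O(n^2)

O(n^2)


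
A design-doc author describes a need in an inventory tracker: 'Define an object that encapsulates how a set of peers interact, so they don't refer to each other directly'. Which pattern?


This matches the Mediator pattern

Mediator


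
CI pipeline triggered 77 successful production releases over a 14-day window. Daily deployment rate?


Formula: deployments per day = releases / days
= 77 / 14
= 5.5 deploys/day
(equivalently, 38.5 deploys/week)

5.5 deploys/day


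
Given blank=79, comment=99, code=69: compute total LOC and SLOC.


Total LOC = blank + comment + code
Total LOC = 79 + 99 + 69 = 247
SLOC (source only) = code = 69

Total LOC: 247, SLOC: 69


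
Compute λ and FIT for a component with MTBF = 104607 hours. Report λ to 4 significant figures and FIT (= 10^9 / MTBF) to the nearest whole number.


Formula: λ = 1 / MTBF; FIT = λ × 1e9 = 1e9 / MTBF
λ = 1 / 104607 ≈ 9.560e-06 failures/hour
FIT = 1e9 / 104607 ≈ 9560 failures per 1e9 hours (nearest whole number)

λ = 9.560e-06 /h, FIT = 9560


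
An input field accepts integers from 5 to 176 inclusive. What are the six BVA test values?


Range: [5, 176]
Boundaries: just below min, min, min+1, max-1, max, just above max
Values: [4, 5, 6, 175, 176, 177]

[4, 5, 6, 175, 176, 177]


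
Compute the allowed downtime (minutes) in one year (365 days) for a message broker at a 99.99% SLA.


Formula: allowed downtime = period * (100 - SLA) / 100
Period (year (365 days)) = 525600 minutes
Unavailability fraction = (100 - 99.99) / 100
Allowed downtime = 525600 * (100 - 99.99) / 100
Allowed downtime = 52.56 minutes

52.56 minutes


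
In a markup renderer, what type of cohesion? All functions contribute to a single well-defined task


Reasoning: Best: single purpose
Type: Functional cohesion

Functional cohesion


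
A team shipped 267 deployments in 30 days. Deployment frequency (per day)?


Formula: deployments per day = releases / days
= 267 / 30
= 8.9 deploys/day
(equivalently, 62.3 deploys/week)

8.9 deploys/day


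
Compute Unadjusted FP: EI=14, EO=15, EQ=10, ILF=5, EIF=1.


UFP = EI*4 + EO*5 + EQ*4 + ILF*10 + EIF*7
UFP = 14*4 + 15*5 + 10*4 + 5*10 + 1*7
UFP = 56 + 75 + 40 + 50 + 7
UFP = 228

228


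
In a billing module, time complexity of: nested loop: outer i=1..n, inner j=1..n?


Reasoning: n iterations times n iterations
Complexity: O(n^2)

O(n^2)


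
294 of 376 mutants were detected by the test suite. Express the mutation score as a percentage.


Mutation score = killed / total * 100
Mutation score = 294 / 376 * 100
Mutation score = 78.19%

78.19%


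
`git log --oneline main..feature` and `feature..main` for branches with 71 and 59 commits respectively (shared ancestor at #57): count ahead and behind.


Common ancestor: commit #57
feature commits after divergence: 71 - 57 = 14
main commits after divergence: 59 - 57 = 2
feature is 14 commits ahead of main
main is 2 commits ahead of feature

feature ahead: 14, main ahead: 2


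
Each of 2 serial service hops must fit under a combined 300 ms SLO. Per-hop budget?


Formula: per_stage = total_budget / stages
per_stage = 300 / 2
per_stage = 150.0 ms

150.0 ms


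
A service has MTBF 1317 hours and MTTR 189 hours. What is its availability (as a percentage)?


Availability = MTBF / (MTBF + MTTR)
Availability = 1317 / (1317 + 189)
Availability = 1317 / 1506
Availability = 87.4502%

87.4502%


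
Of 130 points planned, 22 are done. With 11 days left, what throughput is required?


Formula: Required rate = Remaining points / Days left
Remaining = 130 - 22 = 108 points
Required rate = 108 / 11 = 9.82 points/day

9.82 points/day


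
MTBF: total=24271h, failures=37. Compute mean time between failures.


Formula: MTBF = Total operating time / Number of failures
MTBF = 24271 / 37
MTBF = 655.97 hours

655.97 hours


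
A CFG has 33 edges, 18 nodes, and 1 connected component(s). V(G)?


Formula: V(G) = E - N + 2P
V(G) = 33 - 18 + 2*1
V(G) = 15 + 2
V(G) = 17

17


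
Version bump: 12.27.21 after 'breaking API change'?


Current: 12.27.21
Change category: 'breaking API change' → major bump
SemVer rule: major bump → increment MAJOR, reset MINOR and PATCH to 0
New: 13.0.0

13.0.0


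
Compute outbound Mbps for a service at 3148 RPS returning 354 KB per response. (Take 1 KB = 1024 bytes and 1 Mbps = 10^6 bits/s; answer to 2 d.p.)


Formula: Mbps = payload_bytes * RPS * 8 / 1e6
Payload per request = 354 KB = 354 * 1024 = 362496 bytes
Total bytes/sec = 362496 * 3148 = 1141137408
Total bits/sec = 1141137408 * 8 = 9129099264
Mbps = 9129099264 / 1e6 = 9129.1

9129.1 Mbps


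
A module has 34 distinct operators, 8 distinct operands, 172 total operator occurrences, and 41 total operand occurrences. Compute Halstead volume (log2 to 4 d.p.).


Formula: V = N * log2(η), where N = N1 + N2 and η = η1 + η2
η = 34 + 8 = 42
N = 172 + 41 = 213
log2(42) ≈ 5.3923
V = 213 * 5.3923 = 1148.56

1148.56


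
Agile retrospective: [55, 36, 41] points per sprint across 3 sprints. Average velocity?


Formula: Avg velocity = Total points / Number of sprints
Points: [55, 36, 41]
Sum = 55 + 36 + 41 = 132
Avg velocity = 132 / 3 = 44.0 points/sprint

44.0 points/sprint


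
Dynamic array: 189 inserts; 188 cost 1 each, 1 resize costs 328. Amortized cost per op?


Formula: Amortized cost = Total cost / Operations
Total cost = (188 * 1) + (1 * 328)
Total cost = 188 + 328 = 516
Amortized = 516 / 189 = 2.7302

2.7302


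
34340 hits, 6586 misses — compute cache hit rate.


Formula: hit rate = hits / (hits + misses) * 100
hit rate = 34340 / (34340 + 6586) * 100
hit rate = 34340 / 40926 * 100
hit rate = 83.91%

83.91%


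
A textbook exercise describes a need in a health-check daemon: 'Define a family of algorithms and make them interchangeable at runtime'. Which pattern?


This matches the Strategy pattern

Strategy


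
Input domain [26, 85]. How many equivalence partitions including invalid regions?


Valid range: [26, 85]
Class 1: x < 26 — invalid
Class 2: 26 ≤ x ≤ 85 — valid
Class 3: x > 85 — invalid
Total equivalence classes: 3

3 equivalence classes


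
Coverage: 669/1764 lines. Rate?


Coverage = covered / total * 100
Coverage = 669 / 1764 * 100
Coverage = 37.93%

37.93%


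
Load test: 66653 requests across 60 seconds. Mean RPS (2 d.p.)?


Formula: throughput = requests / seconds
throughput = 66653 / 60
throughput = 1110.88 requests/second

1110.88 requests/second


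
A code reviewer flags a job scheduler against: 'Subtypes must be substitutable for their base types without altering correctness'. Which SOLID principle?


This describes the Liskov Substitution Principle (LSP)

Liskov Substitution Principle (LSP)


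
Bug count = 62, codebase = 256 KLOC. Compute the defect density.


Defect density = defects / KLOC
Defect density = 62 / 256
Defect density = 0.242 defects/KLOC

0.242 defects/KLOC


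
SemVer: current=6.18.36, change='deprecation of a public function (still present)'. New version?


Current: 6.18.36
Change category: 'deprecation of a public function (still present)' → minor bump
SemVer rule: minor bump → increment MINOR, reset PATCH to 0 (MAJOR unchanged)
New: 6.19.0

6.19.0


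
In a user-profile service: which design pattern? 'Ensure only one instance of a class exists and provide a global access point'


This matches the Singleton pattern

Singleton


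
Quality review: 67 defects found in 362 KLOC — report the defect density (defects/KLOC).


Defect density = defects / KLOC
Defect density = 67 / 362
Defect density = 0.185 defects/KLOC

0.185 defects/KLOC


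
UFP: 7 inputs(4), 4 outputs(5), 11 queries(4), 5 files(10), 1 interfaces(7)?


UFP = EI*4 + EO*5 + EQ*4 + ILF*10 + EIF*7
UFP = 7*4 + 4*5 + 11*4 + 5*10 + 1*7
UFP = 28 + 20 + 44 + 50 + 7
UFP = 149

149


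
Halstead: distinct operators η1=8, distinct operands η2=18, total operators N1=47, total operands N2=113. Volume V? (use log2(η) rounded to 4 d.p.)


Formula: V = N * log2(η), where N = N1 + N2 and η = η1 + η2
η = 8 + 18 = 26
N = 47 + 113 = 160
log2(26) ≈ 4.7004
V = 160 * 4.7004 = 752.06

752.06


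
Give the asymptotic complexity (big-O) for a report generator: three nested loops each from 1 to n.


Reasoning: three levels of nesting over n
Complexity: O(n^3)

O(n^3)


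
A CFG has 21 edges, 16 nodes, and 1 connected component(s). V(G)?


Formula: V(G) = E - N + 2P
V(G) = 21 - 16 + 2*1
V(G) = 5 + 2
V(G) = 7

7


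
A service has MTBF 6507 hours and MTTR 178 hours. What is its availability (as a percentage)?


Availability = MTBF / (MTBF + MTTR)
Availability = 6507 / (6507 + 178)
Availability = 6507 / 6685
Availability = 97.3373%

97.3373%


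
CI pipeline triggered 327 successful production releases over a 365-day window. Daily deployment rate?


Formula: deployments per day = releases / days
= 327 / 365
= 0.896 deploys/day
(equivalently, 6.27 deploys/week)

0.896 deploys/day


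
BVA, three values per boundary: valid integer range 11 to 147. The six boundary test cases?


Range: [11, 147]
Boundaries: just below min, min, min+1, max-1, max, just above max
Values: [10, 11, 12, 146, 147, 148]

[10, 11, 12, 146, 147, 148]


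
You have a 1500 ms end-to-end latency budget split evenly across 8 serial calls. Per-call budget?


Formula: per_stage = total_budget / stages
per_stage = 1500 / 8
per_stage = 187.5 ms

187.5 ms


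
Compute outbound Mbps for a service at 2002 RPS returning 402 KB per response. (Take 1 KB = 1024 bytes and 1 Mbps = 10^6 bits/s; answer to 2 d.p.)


Formula: Mbps = payload_bytes * RPS * 8 / 1e6
Payload per request = 402 KB = 402 * 1024 = 411648 bytes
Total bytes/sec = 411648 * 2002 = 824119296
Total bits/sec = 824119296 * 8 = 6592954368
Mbps = 6592954368 / 1e6 = 6592.95

6592.95 Mbps


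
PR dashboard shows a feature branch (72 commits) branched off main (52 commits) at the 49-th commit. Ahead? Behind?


Common ancestor: commit #49
feature commits after divergence: 72 - 49 = 23
main commits after divergence: 52 - 49 = 3
feature is 23 commits ahead of main
main is 3 commits ahead of feature

feature ahead: 23, main ahead: 3


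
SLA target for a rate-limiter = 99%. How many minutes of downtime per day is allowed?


Formula: allowed downtime = period * (100 - SLA) / 100
Period (day) = 1440 minutes
Unavailability fraction = (100 - 99.0) / 100
Allowed downtime = 1440 * (100 - 99.0) / 100
Allowed downtime = 14.4 minutes

14.4 minutes


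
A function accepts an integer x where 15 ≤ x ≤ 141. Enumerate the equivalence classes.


Valid range: [15, 141]
Class 1: x < 15 — invalid
Class 2: 15 ≤ x ≤ 141 — valid
Class 3: x > 141 — invalid
Total equivalence classes: 3

3 equivalence classes


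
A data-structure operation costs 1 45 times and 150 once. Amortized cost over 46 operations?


Formula: Amortized cost = Total cost / Operations
Total cost = (45 * 1) + (1 * 150)
Total cost = 45 + 150 = 195
Amortized = 195 / 46 = 4.2391

4.2391


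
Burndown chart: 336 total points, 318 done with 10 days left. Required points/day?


Formula: Required rate = Remaining points / Days left
Remaining = 336 - 318 = 18 points
Required rate = 18 / 10 = 1.8 points/day

1.8 points/day


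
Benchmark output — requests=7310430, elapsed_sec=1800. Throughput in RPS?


Formula: throughput = requests / seconds
throughput = 7310430 / 1800
throughput = 4061.35 requests/second

4061.35 requests/second


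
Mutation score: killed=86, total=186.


Mutation score = killed / total * 100
Mutation score = 86 / 186 * 100
Mutation score = 46.24%

46.24%


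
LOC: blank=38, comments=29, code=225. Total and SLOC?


Total LOC = blank + comment + code
Total LOC = 38 + 29 + 225 = 292
SLOC (source only) = code = 225

Total LOC: 292, SLOC: 225


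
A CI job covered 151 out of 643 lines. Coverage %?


Coverage = covered / total * 100
Coverage = 151 / 643 * 100
Coverage = 23.48%

23.48%


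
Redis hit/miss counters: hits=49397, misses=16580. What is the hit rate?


Formula: hit rate = hits / (hits + misses) * 100
hit rate = 49397 / (49397 + 16580) * 100
hit rate = 49397 / 65977 * 100
hit rate = 74.87%

74.87%


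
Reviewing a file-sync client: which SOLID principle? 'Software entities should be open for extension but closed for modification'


This describes the Open/Closed Principle (OCP)

Open/Closed Principle (OCP)


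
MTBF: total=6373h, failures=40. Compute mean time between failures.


Formula: MTBF = Total operating time / Number of failures
MTBF = 6373 / 40
MTBF = 159.33 hours

159.33 hours


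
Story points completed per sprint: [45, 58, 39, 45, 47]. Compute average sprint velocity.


Formula: Avg velocity = Total points / Number of sprints
Points: [45, 58, 39, 45, 47]
Sum = 45 + 58 + 39 + 45 + 47 = 234
Avg velocity = 234 / 5 = 46.8 points/sprint

46.8 points/sprint


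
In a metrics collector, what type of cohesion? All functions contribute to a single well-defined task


Reasoning: Best: single purpose
Type: Functional cohesion

Functional cohesion


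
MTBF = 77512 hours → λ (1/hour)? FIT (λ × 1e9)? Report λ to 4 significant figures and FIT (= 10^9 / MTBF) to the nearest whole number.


Formula: λ = 1 / MTBF; FIT = λ × 1e9 = 1e9 / MTBF
λ = 1 / 77512 ≈ 1.290e-05 failures/hour
FIT = 1e9 / 77512 ≈ 12901 failures per 1e9 hours (nearest whole number)

λ = 1.290e-05 /h, FIT = 12901


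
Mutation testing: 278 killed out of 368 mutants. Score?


Mutation score = killed / total * 100
Mutation score = 278 / 368 * 100
Mutation score = 75.54%

75.54%


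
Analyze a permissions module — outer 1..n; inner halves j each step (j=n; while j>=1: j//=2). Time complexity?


Reasoning: n times log n
Complexity: O(n log n)

O(n log n)


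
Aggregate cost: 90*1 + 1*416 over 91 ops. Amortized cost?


Formula: Amortized cost = Total cost / Operations
Total cost = (90 * 1) + (1 * 416)
Total cost = 90 + 416 = 506
Amortized = 506 / 91 = 5.5604

5.5604


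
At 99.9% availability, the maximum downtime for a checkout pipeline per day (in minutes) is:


Formula: allowed downtime = period * (100 - SLA) / 100
Period (day) = 1440 minutes
Unavailability fraction = (100 - 99.9) / 100
Allowed downtime = 1440 * (100 - 99.9) / 100
Allowed downtime = 1.44 minutes

1.44 minutes


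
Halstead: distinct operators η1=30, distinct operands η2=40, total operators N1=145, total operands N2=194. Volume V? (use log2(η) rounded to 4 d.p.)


Formula: V = N * log2(η), where N = N1 + N2 and η = η1 + η2
η = 30 + 40 = 70
N = 145 + 194 = 339
log2(70) ≈ 6.1293
V = 339 * 6.1293 = 2077.83

2077.83


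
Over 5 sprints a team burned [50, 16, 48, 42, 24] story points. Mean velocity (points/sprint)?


Formula: Avg velocity = Total points / Number of sprints
Points: [50, 16, 48, 42, 24]
Sum = 50 + 16 + 48 + 42 + 24 = 180
Avg velocity = 180 / 5 = 36.0 points/sprint

36.0 points/sprint


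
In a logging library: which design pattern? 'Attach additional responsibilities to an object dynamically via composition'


This matches the Decorator pattern

Decorator


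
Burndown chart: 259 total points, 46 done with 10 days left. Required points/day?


Formula: Required rate = Remaining points / Days left
Remaining = 259 - 46 = 213 points
Required rate = 213 / 10 = 21.3 points/day

21.3 points/day


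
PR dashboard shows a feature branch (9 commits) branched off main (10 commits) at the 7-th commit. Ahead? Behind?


Common ancestor: commit #7
feature commits after divergence: 9 - 7 = 2
main commits after divergence: 10 - 7 = 3
feature is 2 commits ahead of main
main is 3 commits ahead of feature

feature ahead: 2, main ahead: 3


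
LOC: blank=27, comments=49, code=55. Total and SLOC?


Total LOC = blank + comment + code
Total LOC = 27 + 49 + 55 = 131
SLOC (source only) = code = 55

Total LOC: 131, SLOC: 55


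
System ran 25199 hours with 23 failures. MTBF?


Formula: MTBF = Total operating time / Number of failures
MTBF = 25199 / 23
MTBF = 1095.61 hours

1095.61 hours


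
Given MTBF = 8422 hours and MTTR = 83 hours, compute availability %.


Availability = MTBF / (MTBF + MTTR)
Availability = 8422 / (8422 + 83)
Availability = 8422 / 8505
Availability = 99.0241%

99.0241%


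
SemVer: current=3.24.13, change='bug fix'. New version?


Current: 3.24.13
Change category: 'bug fix' → patch bump
SemVer rule: patch bump → increment PATCH (MAJOR and MINOR unchanged)
New: 3.24.14

3.24.14


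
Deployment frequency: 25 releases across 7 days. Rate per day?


Formula: deployments per day = releases / days
= 25 / 7
= 3.571 deploys/day
(equivalently, 25.0 deploys/week)

3.571 deploys/day


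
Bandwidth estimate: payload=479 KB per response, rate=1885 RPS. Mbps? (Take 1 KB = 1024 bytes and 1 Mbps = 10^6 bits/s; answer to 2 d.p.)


Formula: Mbps = payload_bytes * RPS * 8 / 1e6
Payload per request = 479 KB = 479 * 1024 = 490496 bytes
Total bytes/sec = 490496 * 1885 = 924584960
Total bits/sec = 924584960 * 8 = 7396679680
Mbps = 7396679680 / 1e6 = 7396.68

7396.68 Mbps


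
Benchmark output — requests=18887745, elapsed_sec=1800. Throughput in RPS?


Formula: throughput = requests / seconds
throughput = 18887745 / 1800
throughput = 10493.19 requests/second

10493.19 requests/second


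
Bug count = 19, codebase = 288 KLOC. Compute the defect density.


Defect density = defects / KLOC
Defect density = 19 / 288
Defect density = 0.066 defects/KLOC

0.066 defects/KLOC


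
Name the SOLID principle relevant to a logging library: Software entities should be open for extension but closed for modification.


This describes the Open/Closed Principle (OCP)

Open/Closed Principle (OCP)


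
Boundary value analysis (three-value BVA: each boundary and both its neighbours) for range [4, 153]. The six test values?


Range: [4, 153]
Boundaries: just below min, min, min+1, max-1, max, just above max
Values: [3, 4, 5, 152, 153, 154]

[3, 4, 5, 152, 153, 154]


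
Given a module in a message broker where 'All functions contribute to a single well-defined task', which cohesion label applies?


Reasoning: Best: single purpose
Type: Functional cohesion

Functional cohesion


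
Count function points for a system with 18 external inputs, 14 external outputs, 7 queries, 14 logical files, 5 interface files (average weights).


UFP = EI*4 + EO*5 + EQ*4 + ILF*10 + EIF*7
UFP = 18*4 + 14*5 + 7*4 + 14*10 + 5*7
UFP = 72 + 70 + 28 + 140 + 35
UFP = 345

345


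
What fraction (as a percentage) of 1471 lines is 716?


Coverage = covered / total * 100
Coverage = 716 / 1471 * 100
Coverage = 48.67%

48.67%


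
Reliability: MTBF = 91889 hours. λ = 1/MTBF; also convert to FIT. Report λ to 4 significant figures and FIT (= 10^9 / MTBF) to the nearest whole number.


Formula: λ = 1 / MTBF; FIT = λ × 1e9 = 1e9 / MTBF
λ = 1 / 91889 ≈ 1.088e-05 failures/hour
FIT = 1e9 / 91889 ≈ 10883 failures per 1e9 hours (nearest whole number)

λ = 1.088e-05 /h, FIT = 10883


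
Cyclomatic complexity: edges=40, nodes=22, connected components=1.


Formula: V(G) = E - N + 2P
V(G) = 40 - 22 + 2*1
V(G) = 18 + 2
V(G) = 20

20


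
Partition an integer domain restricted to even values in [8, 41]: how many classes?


Constraint: even integers in [8, 41]
Class 1: x < 8 — out-of-range invalid
Class 2: x in [8,41] but odd — wrong type invalid
Class 3: x in [8,41] and even — valid
Class 4: x > 41 — out-of-range invalid
Total equivalence classes: 4

4 equivalence classes


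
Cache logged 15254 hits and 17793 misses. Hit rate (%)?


Formula: hit rate = hits / (hits + misses) * 100
hit rate = 15254 / (15254 + 17793) * 100
hit rate = 15254 / 33047 * 100
hit rate = 46.16%

46.16%
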